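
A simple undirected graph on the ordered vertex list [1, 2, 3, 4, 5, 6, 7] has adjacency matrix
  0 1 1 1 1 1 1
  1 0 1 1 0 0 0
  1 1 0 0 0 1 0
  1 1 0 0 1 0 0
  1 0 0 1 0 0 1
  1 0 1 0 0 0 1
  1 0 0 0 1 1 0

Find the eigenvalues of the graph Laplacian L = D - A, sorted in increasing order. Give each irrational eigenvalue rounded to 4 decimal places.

Each diagonal entry of L is the vertex degree and each off-diagonal entry is -1 where an edge is present, 0 otherwise; in the order [1, 2, 3, 4, 5, 6, 7] the diagonal is [6, 3, 3, 3, 3, 3, 3]. Diagonalising L (or applying a numerical eigensolver to the 7x7 matrix) gives the spectrum above.

[0, 2, 2, 4, 4, 5, 7]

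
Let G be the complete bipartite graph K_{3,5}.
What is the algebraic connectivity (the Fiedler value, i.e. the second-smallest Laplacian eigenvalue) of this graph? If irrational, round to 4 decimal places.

The graph has 8 vertices and degree multiset [5, 5, 5, 3, 3, 3, 3, 3]; D is the diagonal matrix of degrees and L = D - A. Computing the eigenvalues of L and sorting gives [0, 3, 3, 3, 3, 5, 5, 8]. The Fiedler value lambda_2 = 3 is strictly positive, so the graph is connected. By the matrix-tree theorem the graph has (1/8) * product of the nonzero eigenvalues = 2025 spanning trees.

3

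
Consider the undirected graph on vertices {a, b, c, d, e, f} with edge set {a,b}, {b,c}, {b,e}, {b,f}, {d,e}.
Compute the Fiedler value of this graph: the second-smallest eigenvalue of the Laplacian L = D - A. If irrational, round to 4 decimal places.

Reading degrees in the order [a, b, c, d, e, f] gives [1, 4, 1, 1, 2, 1]; set D = diag(1, 4, 1, 1, 2, 1) and form L = D - A. Computing the eigenvalues of L and sorting gives [0, 0.4859, 1, 1, 2.4280, 5.0861]. The Fiedler value lambda_2 = 0.4859 is strictly positive, so the graph is connected. By the matrix-tree theorem the graph has (1/6) * product of the nonzero eigenvalues = 1 spanning tree.

0.4859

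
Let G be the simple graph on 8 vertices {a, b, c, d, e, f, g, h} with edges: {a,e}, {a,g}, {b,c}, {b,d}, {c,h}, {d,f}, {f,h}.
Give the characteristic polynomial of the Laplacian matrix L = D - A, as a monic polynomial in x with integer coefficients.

Reading degrees in the order [a, b, c, d, e, f, g, h] gives [2, 2, 2, 2, 1, 2, 1, 2]; set D = diag(2, 2, 2, 2, 1, 2, 1, 2) and form L = D - A. L has integer entries, so p(x) = det(xI - L) has integer coefficients. Expanding the determinant yields x^8 - 14x^7 + 78x^6 - 220x^5 + 330x^4 - 250x^3 + 75x^2. The coefficient of x^7 equals -trace(L) = -14, matching the sum of degrees. The largest eigenvalue, 3.6180, is at most the vertex count 8.

x^8 - 14x^7 + 78x^6 - 220x^5 + 330x^4 - 250x^3 + 75x^2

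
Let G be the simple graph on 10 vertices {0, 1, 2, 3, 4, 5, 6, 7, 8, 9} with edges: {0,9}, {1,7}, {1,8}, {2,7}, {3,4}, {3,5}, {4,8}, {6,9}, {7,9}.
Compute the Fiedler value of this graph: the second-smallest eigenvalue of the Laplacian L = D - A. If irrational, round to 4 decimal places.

With the vertex order [0, 1, 2, 3, 4, 5, 6, 7, 8, 9], the degrees are [1, 2, 1, 2, 2, 1, 1, 3, 2, 3], giving D = diag(1, 2, 1, 2, 2, 1, 1, 3, 2, 3) and L = D - A. The sorted Laplacian eigenvalues are [0, 0.1236, 0.4790, 0.7723, 1, 1.5904, 2.5350, 3.1669, 3.6885, 4.6442]; the algebraic connectivity is the second entry, 0.1236. The eigenvalues sum to 18, which equals trace(L) = 2|E|.

0.1236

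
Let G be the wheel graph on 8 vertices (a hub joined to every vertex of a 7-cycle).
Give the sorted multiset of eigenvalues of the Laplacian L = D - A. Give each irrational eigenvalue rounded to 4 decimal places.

The graph has 8 vertices and degree multiset [7, 3, 3, 3, 3, 3, 3, 3]; D is the diagonal matrix of degrees and L = D - A. Since every row of L sums to 0, the all-ones vector is in the kernel and 0 is an eigenvalue. The single zero eigenvalue shows the graph is connected. By the matrix-tree theorem the graph has (1/8) * product of the nonzero eigenvalues = 841 spanning trees.

[0, 1.7530, 1.7530, 3.4450, 3.4450, 4.8019, 4.8019, 8]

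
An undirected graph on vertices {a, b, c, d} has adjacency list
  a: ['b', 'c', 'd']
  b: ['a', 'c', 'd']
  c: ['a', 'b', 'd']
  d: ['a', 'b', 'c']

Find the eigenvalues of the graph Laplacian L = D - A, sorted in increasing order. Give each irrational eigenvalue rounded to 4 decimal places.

Each diagonal entry of L is the vertex degree and each off-diagonal entry is -1 where an edge is present, 0 otherwise; in the order [a, b, c, d] the diagonal is [3, 3, 3, 3]. The multiplicity of 0 as a Laplacian eigenvalue equals the number of connected components. The eigenvalues sum to 12, which equals trace(L) = 2|E|. The largest eigenvalue, 4, is at most the vertex count 4.

[0, 4, 4, 4]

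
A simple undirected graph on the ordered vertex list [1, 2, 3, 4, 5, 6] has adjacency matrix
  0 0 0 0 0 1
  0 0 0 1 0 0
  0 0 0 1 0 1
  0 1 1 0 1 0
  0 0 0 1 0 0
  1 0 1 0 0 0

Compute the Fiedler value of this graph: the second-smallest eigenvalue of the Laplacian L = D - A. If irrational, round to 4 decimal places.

0.3249

Reading degrees in the order [1, 2, 3, 4, 5, 6] gives [1, 1, 2, 3, 1, 2]; set D = diag(1, 1, 2, 3, 1, 2) and form L = D - A. Computing the eigenvalues of L and sorting gives [0, 0.3249, 1, 1.4608, 3, 4.2143]. The Fiedler value lambda_2 = 0.3249 is strictly positive, so the graph is connected. By the matrix-tree theorem the graph has (1/6) * product of the nonzero eigenvalues = 1 spanning tree.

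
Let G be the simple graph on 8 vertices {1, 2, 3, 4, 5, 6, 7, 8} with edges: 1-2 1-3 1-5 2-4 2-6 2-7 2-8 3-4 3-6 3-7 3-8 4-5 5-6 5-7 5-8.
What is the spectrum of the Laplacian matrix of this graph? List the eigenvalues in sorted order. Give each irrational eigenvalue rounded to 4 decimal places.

With the vertex order [1, 2, 3, 4, 5, 6, 7, 8], the degrees are [3, 5, 5, 3, 5, 3, 3, 3], giving D = diag(3, 5, 5, 3, 5, 3, 3, 3) and L = D - A. Since every row of L sums to 0, the all-ones vector is in the kernel and 0 is an eigenvalue. The single zero eigenvalue shows the graph is connected. The largest eigenvalue, 8, is at most the vertex count 8.

[0, 3, 3, 3, 3, 5, 5, 8]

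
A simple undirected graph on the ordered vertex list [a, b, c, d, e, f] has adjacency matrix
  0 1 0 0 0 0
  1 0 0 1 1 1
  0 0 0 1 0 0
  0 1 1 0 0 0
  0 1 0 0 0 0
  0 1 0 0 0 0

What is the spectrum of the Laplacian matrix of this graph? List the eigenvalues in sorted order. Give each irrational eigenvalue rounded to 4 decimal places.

Reading degrees in the order [a, b, c, d, e, f] gives [1, 4, 1, 2, 1, 1]; set D = diag(1, 4, 1, 2, 1, 1) and form L = D - A. Since every row of L sums to 0, the all-ones vector is in the kernel and 0 is an eigenvalue.

[0, 0.4859, 1, 1, 2.4280, 5.0861]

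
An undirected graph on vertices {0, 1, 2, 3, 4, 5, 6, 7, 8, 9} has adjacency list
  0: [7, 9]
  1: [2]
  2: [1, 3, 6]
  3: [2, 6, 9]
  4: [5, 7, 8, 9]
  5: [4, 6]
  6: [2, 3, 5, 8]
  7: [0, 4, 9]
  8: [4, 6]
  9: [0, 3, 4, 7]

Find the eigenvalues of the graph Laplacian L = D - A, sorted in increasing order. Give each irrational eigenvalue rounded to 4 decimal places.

With the vertex order [0, 1, 2, 3, 4, 5, 6, 7, 8, 9], the degrees are [2, 1, 3, 3, 4, 2, 4, 3, 2, 4], giving D = diag(2, 1, 3, 3, 4, 2, 4, 3, 2, 4) and L = D - A. Since every row of L sums to 0, the all-ones vector is in the kernel and 0 is an eigenvalue. By the matrix-tree theorem the graph has (1/10) * product of the nonzero eigenvalues = 316 spanning trees.

[0, 0.5050, 1.0053, 1.8716, 2, 3.0195, 3.8729, 4.5936, 5.4048, 5.7273]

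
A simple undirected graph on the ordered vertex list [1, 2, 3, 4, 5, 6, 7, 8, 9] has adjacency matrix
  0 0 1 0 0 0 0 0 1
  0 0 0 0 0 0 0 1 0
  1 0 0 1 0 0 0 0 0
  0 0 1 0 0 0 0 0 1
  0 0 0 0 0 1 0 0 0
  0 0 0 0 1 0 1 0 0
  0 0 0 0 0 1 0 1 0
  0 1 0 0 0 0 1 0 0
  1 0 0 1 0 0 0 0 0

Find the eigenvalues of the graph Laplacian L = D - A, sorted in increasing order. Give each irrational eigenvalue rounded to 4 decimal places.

Reading degrees in the order [1, 2, 3, 4, 5, 6, 7, 8, 9] gives [2, 1, 2, 2, 1, 2, 2, 2, 2]; set D = diag(2, 1, 2, 2, 1, 2, 2, 2, 2) and form L = D - A. L is symmetric positive semidefinite, so every eigenvalue is real and nonnegative. The 2 zero eigenvalues correspond to the 2 connected components. The eigenvalues sum to 16, which equals trace(L) = 2|E|.

[0, 0, 0.3820, 1.3820, 2, 2, 2.6180, 3.6180, 4]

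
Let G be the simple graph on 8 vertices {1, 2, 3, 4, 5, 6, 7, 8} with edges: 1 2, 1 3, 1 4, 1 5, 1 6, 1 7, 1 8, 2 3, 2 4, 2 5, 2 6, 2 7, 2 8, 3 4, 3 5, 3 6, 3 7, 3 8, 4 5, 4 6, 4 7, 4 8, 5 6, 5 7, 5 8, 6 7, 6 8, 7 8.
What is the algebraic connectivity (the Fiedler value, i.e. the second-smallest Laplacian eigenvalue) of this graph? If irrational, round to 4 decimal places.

8

With the vertex order [1, 2, 3, 4, 5, 6, 7, 8], the degrees are [7, 7, 7, 7, 7, 7, 7, 7], giving D = diag(7, 7, 7, 7, 7, 7, 7, 7) and L = D - A. Computing the eigenvalues of L and sorting gives [0, 8, 8, 8, 8, 8, 8, 8]. The Fiedler value lambda_2 = 8 is strictly positive, so the graph is connected.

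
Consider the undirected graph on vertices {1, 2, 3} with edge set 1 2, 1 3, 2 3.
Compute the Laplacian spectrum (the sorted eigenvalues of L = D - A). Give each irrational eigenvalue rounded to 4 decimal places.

Each diagonal entry of L is the vertex degree and each off-diagonal entry is -1 where an edge is present, 0 otherwise; in the order [1, 2, 3] the diagonal is [2, 2, 2]. The multiplicity of 0 as a Laplacian eigenvalue equals the number of connected components. The single zero eigenvalue shows the graph is connected. There is one zero in the spectrum, matching the 1 component. The largest eigenvalue, 3, is at most the vertex count 3.

[0, 3, 3]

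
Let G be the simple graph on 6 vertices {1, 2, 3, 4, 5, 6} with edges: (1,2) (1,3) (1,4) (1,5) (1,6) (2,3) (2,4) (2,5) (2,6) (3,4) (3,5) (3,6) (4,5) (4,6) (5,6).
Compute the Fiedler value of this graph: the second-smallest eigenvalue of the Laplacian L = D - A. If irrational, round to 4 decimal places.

6

Each diagonal entry of L is the vertex degree and each off-diagonal entry is -1 where an edge is present, 0 otherwise; in the order [1, 2, 3, 4, 5, 6] the diagonal is [5, 5, 5, 5, 5, 5]. The smallest Laplacian eigenvalue is always 0. The next one, lambda_2 = 6, measures how hard the graph is to disconnect: larger values mean better connectivity. The largest eigenvalue, 6, is at most the vertex count 6.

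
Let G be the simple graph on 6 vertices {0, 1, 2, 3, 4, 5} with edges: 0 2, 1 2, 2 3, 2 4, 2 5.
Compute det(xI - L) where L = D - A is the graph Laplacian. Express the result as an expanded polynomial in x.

x^6 - 10x^5 + 30x^4 - 40x^3 + 25x^2 - 6x

Each diagonal entry of L is the vertex degree and each off-diagonal entry is -1 where an edge is present, 0 otherwise; in the order [0, 1, 2, 3, 4, 5] the diagonal is [1, 1, 5, 1, 1, 1]. L has integer entries, so p(x) = det(xI - L) has integer coefficients. Expanding the determinant yields x^6 - 10x^5 + 30x^4 - 40x^3 + 25x^2 - 6x. Since p(0) = det(-L) = 0, x divides p(x).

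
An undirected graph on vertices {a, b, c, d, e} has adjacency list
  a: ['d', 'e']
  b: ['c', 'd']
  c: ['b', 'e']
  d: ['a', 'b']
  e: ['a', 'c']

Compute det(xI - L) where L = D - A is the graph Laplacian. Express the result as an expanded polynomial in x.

Each diagonal entry of L is the vertex degree and each off-diagonal entry is -1 where an edge is present, 0 otherwise; in the order [a, b, c, d, e] the diagonal is [2, 2, 2, 2, 2]. L has integer entries, so p(x) = det(xI - L) has integer coefficients. Expanding the determinant yields x^5 - 10x^4 + 35x^3 - 50x^2 + 25x. The constant term is 0 because L is singular (the all-ones vector lies in its kernel). By the matrix-tree theorem the graph has (1/5) * product of the nonzero eigenvalues = 5 spanning trees.

x^5 - 10x^4 + 35x^3 - 50x^2 + 25x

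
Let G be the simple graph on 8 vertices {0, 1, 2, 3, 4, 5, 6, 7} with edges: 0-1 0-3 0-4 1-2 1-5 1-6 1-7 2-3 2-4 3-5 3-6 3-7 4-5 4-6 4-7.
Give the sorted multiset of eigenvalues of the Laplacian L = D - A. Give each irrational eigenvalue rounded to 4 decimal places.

Each diagonal entry of L is the vertex degree and each off-diagonal entry is -1 where an edge is present, 0 otherwise; in the order [0, 1, 2, 3, 4, 5, 6, 7] the diagonal is [3, 5, 3, 5, 5, 3, 3, 3]. The multiplicity of 0 as a Laplacian eigenvalue equals the number of connected components. The largest eigenvalue, 8, is at most the vertex count 8.

[0, 3, 3, 3, 3, 5, 5, 8]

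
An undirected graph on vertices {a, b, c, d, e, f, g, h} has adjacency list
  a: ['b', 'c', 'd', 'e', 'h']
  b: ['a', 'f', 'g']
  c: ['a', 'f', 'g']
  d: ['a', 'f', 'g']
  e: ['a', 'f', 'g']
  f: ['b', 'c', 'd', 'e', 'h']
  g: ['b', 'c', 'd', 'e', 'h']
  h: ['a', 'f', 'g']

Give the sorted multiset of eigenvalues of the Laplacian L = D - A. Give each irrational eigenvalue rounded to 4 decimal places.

With the vertex order [a, b, c, d, e, f, g, h], the degrees are [5, 3, 3, 3, 3, 5, 5, 3], giving D = diag(5, 3, 3, 3, 3, 5, 5, 3) and L = D - A. L is symmetric positive semidefinite, so every eigenvalue is real and nonnegative. There is one zero in the spectrum, matching the 1 component.

[0, 3, 3, 3, 3, 5, 5, 8]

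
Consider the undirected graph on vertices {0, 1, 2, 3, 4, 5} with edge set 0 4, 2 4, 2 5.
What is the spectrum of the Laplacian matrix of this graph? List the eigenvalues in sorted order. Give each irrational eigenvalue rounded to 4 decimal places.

[0, 0, 0, 0.5858, 2, 3.4142]

Reading degrees in the order [0, 1, 2, 3, 4, 5] gives [1, 0, 2, 0, 2, 1]; set D = diag(1, 0, 2, 0, 2, 1) and form L = D - A. Since every row of L sums to 0, the all-ones vector is in the kernel and 0 is an eigenvalue. The 3 zero eigenvalues correspond to the 3 connected components. The largest eigenvalue, 3.4142, is at most the vertex count 6. There are 3 zeros in the spectrum, matching the 3 components.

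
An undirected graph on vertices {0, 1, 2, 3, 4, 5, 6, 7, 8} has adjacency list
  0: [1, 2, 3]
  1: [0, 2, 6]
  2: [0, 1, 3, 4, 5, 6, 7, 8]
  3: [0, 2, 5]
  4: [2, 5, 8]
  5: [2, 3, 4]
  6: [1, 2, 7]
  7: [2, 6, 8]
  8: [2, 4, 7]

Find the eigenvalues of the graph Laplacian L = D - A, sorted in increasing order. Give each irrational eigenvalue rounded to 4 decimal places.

With the vertex order [0, 1, 2, 3, 4, 5, 6, 7, 8], the degrees are [3, 3, 8, 3, 3, 3, 3, 3, 3], giving D = diag(3, 3, 8, 3, 3, 3, 3, 3, 3) and L = D - A. Diagonalising L (or applying a numerical eigensolver to the 9x9 matrix) gives the spectrum above. There is one zero in the spectrum, matching the 1 component.

[0, 1.5858, 1.5858, 3, 3, 4.4142, 4.4142, 5, 9]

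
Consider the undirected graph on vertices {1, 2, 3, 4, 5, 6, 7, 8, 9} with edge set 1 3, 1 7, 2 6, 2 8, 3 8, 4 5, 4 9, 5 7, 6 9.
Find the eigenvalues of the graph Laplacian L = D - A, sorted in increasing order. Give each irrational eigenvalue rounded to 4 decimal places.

[0, 0.4679, 0.4679, 1.6527, 1.6527, 3, 3, 3.8794, 3.8794]

Each diagonal entry of L is the vertex degree and each off-diagonal entry is -1 where an edge is present, 0 otherwise; in the order [1, 2, 3, 4, 5, 6, 7, 8, 9] the diagonal is [2, 2, 2, 2, 2, 2, 2, 2, 2]. Since every row of L sums to 0, the all-ones vector is in the kernel and 0 is an eigenvalue. The single zero eigenvalue shows the graph is connected. The largest eigenvalue, 3.8794, is at most the vertex count 9.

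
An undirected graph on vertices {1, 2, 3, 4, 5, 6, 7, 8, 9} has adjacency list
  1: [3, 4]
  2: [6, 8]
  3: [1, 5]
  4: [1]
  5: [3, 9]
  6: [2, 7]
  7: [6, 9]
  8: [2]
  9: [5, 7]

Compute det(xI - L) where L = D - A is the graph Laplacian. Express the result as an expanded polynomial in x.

Each diagonal entry of L is the vertex degree and each off-diagonal entry is -1 where an edge is present, 0 otherwise; in the order [1, 2, 3, 4, 5, 6, 7, 8, 9] the diagonal is [2, 2, 2, 1, 2, 2, 2, 1, 2]. Computing det(xI - L) by cofactor expansion (or equivalently via sum-over-permutations) gives x^9 - 16x^8 + 105x^7 - 364x^6 + 715x^5 - 792x^4 + 462x^3 - 120x^2 + 9x. The coefficient of x^8 equals -trace(L) = -16, matching the sum of degrees. There is one zero in the spectrum, matching the 1 component.

x^9 - 16x^8 + 105x^7 - 364x^6 + 715x^5 - 792x^4 + 462x^3 - 120x^2 + 9x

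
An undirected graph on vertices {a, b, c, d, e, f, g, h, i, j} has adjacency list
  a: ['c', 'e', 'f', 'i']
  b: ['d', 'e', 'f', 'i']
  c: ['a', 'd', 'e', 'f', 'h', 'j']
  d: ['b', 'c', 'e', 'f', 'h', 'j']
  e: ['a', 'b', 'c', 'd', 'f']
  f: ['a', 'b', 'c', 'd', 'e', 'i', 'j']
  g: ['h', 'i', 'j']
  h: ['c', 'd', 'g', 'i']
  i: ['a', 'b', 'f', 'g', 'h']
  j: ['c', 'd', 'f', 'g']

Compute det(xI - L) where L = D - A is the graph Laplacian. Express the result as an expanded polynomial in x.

x^10 - 48x^9 + 1006x^8 - 12070x^7 + 91262x^6 - 450452x^5 + 1449657x^4 - 2929364x^3 + 3367368x^2 - 1674270x

Each diagonal entry of L is the vertex degree and each off-diagonal entry is -1 where an edge is present, 0 otherwise; in the order [a, b, c, d, e, f, g, h, i, j] the diagonal is [4, 4, 6, 6, 5, 7, 3, 4, 5, 4]. Computing det(xI - L) by cofactor expansion (or equivalently via sum-over-permutations) gives x^10 - 48x^9 + 1006x^8 - 12070x^7 + 91262x^6 - 450452x^5 + 1449657x^4 - 2929364x^3 + 3367368x^2 - 1674270x. Since p(0) = det(-L) = 0, x divides p(x). The largest eigenvalue, 8.2536, is at most the vertex count 10. There is one zero in the spectrum, matching the 1 component.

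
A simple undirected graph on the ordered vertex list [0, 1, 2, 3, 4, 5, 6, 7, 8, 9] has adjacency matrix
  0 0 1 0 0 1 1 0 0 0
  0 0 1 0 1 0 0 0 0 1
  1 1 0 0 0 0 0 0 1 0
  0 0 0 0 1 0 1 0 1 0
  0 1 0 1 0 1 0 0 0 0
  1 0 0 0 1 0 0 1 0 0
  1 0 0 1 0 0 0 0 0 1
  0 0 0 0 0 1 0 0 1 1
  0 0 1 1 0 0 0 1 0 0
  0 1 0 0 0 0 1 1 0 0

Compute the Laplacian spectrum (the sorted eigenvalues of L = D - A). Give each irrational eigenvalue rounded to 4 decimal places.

Each diagonal entry of L is the vertex degree and each off-diagonal entry is -1 where an edge is present, 0 otherwise; in the order [0, 1, 2, 3, 4, 5, 6, 7, 8, 9] the diagonal is [3, 3, 3, 3, 3, 3, 3, 3, 3, 3]. Diagonalising L (or applying a numerical eigensolver to the 10x10 matrix) gives the spectrum above. The largest eigenvalue, 5, is at most the vertex count 10.

[0, 2, 2, 2, 2, 2, 5, 5, 5, 5]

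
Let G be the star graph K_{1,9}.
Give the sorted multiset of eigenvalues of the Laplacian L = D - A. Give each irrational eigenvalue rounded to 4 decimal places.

[0, 1, 1, 1, 1, 1, 1, 1, 1, 10]

The graph has 10 vertices and degree multiset [9, 1, 1, 1, 1, 1, 1, 1, 1, 1]; D is the diagonal matrix of degrees and L = D - A. Since every row of L sums to 0, the all-ones vector is in the kernel and 0 is an eigenvalue. The single zero eigenvalue shows the graph is connected. There is one zero in the spectrum, matching the 1 component. The largest eigenvalue, 10, is at most the vertex count 10.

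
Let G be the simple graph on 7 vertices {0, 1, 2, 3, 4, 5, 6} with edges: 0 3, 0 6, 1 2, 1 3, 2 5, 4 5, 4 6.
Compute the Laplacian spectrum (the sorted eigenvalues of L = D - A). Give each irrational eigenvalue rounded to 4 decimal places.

Reading degrees in the order [0, 1, 2, 3, 4, 5, 6] gives [2, 2, 2, 2, 2, 2, 2]; set D = diag(2, 2, 2, 2, 2, 2, 2) and form L = D - A. Diagonalising L (or applying a numerical eigensolver to the 7x7 matrix) gives the spectrum above. The single zero eigenvalue shows the graph is connected.

[0, 0.7530, 0.7530, 2.4450, 2.4450, 3.8019, 3.8019]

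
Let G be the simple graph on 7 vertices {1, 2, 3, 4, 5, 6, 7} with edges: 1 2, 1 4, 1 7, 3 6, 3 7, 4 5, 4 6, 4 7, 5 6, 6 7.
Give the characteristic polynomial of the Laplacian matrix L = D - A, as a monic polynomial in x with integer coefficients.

With the vertex order [1, 2, 3, 4, 5, 6, 7], the degrees are [3, 1, 2, 4, 2, 4, 4], giving D = diag(3, 1, 2, 4, 2, 4, 4) and L = D - A. Computing det(xI - L) by cofactor expansion (or equivalently via sum-over-permutations) gives x^7 - 20x^6 + 157x^5 - 610x^4 + 1213x^3 - 1140x^2 + 378x. The coefficient of x^6 equals -trace(L) = -20, matching the sum of degrees.

x^7 - 20x^6 + 157x^5 - 610x^4 + 1213x^3 - 1140x^2 + 378x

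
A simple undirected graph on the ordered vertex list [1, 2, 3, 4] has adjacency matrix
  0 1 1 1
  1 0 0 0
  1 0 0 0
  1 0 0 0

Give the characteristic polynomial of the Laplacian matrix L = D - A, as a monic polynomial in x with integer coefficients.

Each diagonal entry of L is the vertex degree and each off-diagonal entry is -1 where an edge is present, 0 otherwise; in the order [1, 2, 3, 4] the diagonal is [3, 1, 1, 1]. Computing det(xI - L) by cofactor expansion (or equivalently via sum-over-permutations) gives x^4 - 6x^3 + 9x^2 - 4x. The constant term is 0 because L is singular (the all-ones vector lies in its kernel). There is one zero in the spectrum, matching the 1 component. The eigenvalues sum to 6, which equals trace(L) = 2|E|.

x^4 - 6x^3 + 9x^2 - 4x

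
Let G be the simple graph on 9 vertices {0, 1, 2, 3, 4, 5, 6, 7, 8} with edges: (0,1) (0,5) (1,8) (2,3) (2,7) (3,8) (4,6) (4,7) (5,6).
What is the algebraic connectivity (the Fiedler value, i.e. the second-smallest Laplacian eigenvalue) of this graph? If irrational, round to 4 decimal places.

0.4679

Reading degrees in the order [0, 1, 2, 3, 4, 5, 6, 7, 8] gives [2, 2, 2, 2, 2, 2, 2, 2, 2]; set D = diag(2, 2, 2, 2, 2, 2, 2, 2, 2) and form L = D - A. The smallest Laplacian eigenvalue is always 0. The next one, lambda_2 = 0.4679, measures how hard the graph is to disconnect: larger values mean better connectivity.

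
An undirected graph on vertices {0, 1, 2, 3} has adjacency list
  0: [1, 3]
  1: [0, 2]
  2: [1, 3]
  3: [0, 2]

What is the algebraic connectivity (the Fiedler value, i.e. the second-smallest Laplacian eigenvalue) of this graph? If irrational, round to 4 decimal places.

With the vertex order [0, 1, 2, 3], the degrees are [2, 2, 2, 2], giving D = diag(2, 2, 2, 2) and L = D - A. The sorted Laplacian eigenvalues are [0, 2, 2, 4]; the algebraic connectivity is the second entry, 2.

2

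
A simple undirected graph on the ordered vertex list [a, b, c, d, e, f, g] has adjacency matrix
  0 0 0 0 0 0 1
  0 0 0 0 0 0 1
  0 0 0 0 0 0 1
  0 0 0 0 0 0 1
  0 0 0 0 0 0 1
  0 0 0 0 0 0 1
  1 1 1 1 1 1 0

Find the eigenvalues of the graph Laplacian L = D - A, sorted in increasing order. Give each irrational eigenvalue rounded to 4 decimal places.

[0, 1, 1, 1, 1, 1, 7]

Each diagonal entry of L is the vertex degree and each off-diagonal entry is -1 where an edge is present, 0 otherwise; in the order [a, b, c, d, e, f, g] the diagonal is [1, 1, 1, 1, 1, 1, 6]. L is symmetric positive semidefinite, so every eigenvalue is real and nonnegative. The single zero eigenvalue shows the graph is connected. By the matrix-tree theorem the graph has (1/7) * product of the nonzero eigenvalues = 1 spanning tree.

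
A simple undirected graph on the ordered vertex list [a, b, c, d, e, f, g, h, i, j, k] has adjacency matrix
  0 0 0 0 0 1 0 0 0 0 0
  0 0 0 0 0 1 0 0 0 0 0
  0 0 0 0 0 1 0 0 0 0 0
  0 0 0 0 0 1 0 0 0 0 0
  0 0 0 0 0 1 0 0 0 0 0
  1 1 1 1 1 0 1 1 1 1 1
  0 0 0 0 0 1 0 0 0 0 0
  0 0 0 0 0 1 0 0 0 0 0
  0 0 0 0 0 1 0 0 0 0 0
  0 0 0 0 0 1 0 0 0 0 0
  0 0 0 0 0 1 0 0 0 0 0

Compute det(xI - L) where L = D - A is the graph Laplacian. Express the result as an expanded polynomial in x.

x^11 - 20x^10 + 135x^9 - 480x^8 + 1050x^7 - 1512x^6 + 1470x^5 - 960x^4 + 405x^3 - 100x^2 + 11x

Each diagonal entry of L is the vertex degree and each off-diagonal entry is -1 where an edge is present, 0 otherwise; in the order [a, b, c, d, e, f, g, h, i, j, k] the diagonal is [1, 1, 1, 1, 1, 10, 1, 1, 1, 1, 1]. The eigenvalues of L are [0, 1, 1, 1, 1, 1, 1, 1, 1, 1, 11]; the characteristic polynomial is the product of (x - lambda_i), which multiplies out to x^11 - 20x^10 + 135x^9 - 480x^8 + 1050x^7 - 1512x^6 + 1470x^5 - 960x^4 + 405x^3 - 100x^2 + 11x. The constant term is 0 because L is singular (the all-ones vector lies in its kernel). By the matrix-tree theorem the graph has (1/11) * product of the nonzero eigenvalues = 1 spanning tree. There is one zero in the spectrum, matching the 1 component.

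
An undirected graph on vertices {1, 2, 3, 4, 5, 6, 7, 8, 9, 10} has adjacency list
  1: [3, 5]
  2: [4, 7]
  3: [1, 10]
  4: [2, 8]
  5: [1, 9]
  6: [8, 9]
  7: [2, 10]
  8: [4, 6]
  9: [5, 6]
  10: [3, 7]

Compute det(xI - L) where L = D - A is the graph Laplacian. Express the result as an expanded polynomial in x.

Each diagonal entry of L is the vertex degree and each off-diagonal entry is -1 where an edge is present, 0 otherwise; in the order [1, 2, 3, 4, 5, 6, 7, 8, 9, 10] the diagonal is [2, 2, 2, 2, 2, 2, 2, 2, 2, 2]. L has integer entries, so p(x) = det(xI - L) has integer coefficients. Expanding the determinant yields x^10 - 20x^9 + 170x^8 - 800x^7 + 2275x^6 - 4004x^5 + 4290x^4 - 2640x^3 + 825x^2 - 100x. The coefficient of x^9 equals -trace(L) = -20, matching the sum of degrees. By the matrix-tree theorem the graph has (1/10) * product of the nonzero eigenvalues = 10 spanning trees.

x^10 - 20x^9 + 170x^8 - 800x^7 + 2275x^6 - 4004x^5 + 4290x^4 - 2640x^3 + 825x^2 - 100x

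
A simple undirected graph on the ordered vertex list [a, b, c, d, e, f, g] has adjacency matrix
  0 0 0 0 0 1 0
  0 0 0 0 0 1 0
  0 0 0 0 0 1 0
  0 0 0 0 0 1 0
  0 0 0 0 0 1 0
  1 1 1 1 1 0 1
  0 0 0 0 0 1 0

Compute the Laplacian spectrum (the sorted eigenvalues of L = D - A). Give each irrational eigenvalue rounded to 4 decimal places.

[0, 1, 1, 1, 1, 1, 7]

Reading degrees in the order [a, b, c, d, e, f, g] gives [1, 1, 1, 1, 1, 6, 1]; set D = diag(1, 1, 1, 1, 1, 6, 1) and form L = D - A. The multiplicity of 0 as a Laplacian eigenvalue equals the number of connected components. The eigenvalues sum to 12, which equals trace(L) = 2|E|.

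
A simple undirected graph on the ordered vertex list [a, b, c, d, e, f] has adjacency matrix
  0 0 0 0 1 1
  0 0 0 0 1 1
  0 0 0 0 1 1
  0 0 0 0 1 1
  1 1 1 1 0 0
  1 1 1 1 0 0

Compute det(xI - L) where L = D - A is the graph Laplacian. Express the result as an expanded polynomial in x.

Each diagonal entry of L is the vertex degree and each off-diagonal entry is -1 where an edge is present, 0 otherwise; in the order [a, b, c, d, e, f] the diagonal is [2, 2, 2, 2, 4, 4]. L has integer entries, so p(x) = det(xI - L) has integer coefficients. Expanding the determinant yields x^6 - 16x^5 + 96x^4 - 272x^3 + 368x^2 - 192x. The constant term is 0 because L is singular (the all-ones vector lies in its kernel). The eigenvalues sum to 16, which equals trace(L) = 2|E|. The largest eigenvalue, 6, is at most the vertex count 6.

x^6 - 16x^5 + 96x^4 - 272x^3 + 368x^2 - 192x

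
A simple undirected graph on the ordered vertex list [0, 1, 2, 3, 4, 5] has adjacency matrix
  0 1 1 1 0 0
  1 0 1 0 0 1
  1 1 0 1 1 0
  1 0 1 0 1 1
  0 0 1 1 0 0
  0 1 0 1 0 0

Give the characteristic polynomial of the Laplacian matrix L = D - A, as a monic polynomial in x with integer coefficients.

Reading degrees in the order [0, 1, 2, 3, 4, 5] gives [3, 3, 4, 4, 2, 2]; set D = diag(3, 3, 4, 4, 2, 2) and form L = D - A. Computing det(xI - L) by cofactor expansion (or equivalently via sum-over-permutations) gives x^6 - 18x^5 + 124x^4 - 406x^3 + 628x^2 - 366x. The coefficient of x^5 equals -trace(L) = -18, matching the sum of degrees.

x^6 - 18x^5 + 124x^4 - 406x^3 + 628x^2 - 366x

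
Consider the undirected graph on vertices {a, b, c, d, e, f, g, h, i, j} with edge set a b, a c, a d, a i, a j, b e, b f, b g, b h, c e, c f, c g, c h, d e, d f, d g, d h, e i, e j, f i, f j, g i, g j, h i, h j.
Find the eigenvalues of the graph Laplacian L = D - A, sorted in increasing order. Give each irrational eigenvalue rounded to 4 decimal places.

[0, 5, 5, 5, 5, 5, 5, 5, 5, 10]

With the vertex order [a, b, c, d, e, f, g, h, i, j], the degrees are [5, 5, 5, 5, 5, 5, 5, 5, 5, 5], giving D = diag(5, 5, 5, 5, 5, 5, 5, 5, 5, 5) and L = D - A. The multiplicity of 0 as a Laplacian eigenvalue equals the number of connected components. The single zero eigenvalue shows the graph is connected. The largest eigenvalue, 10, is at most the vertex count 10.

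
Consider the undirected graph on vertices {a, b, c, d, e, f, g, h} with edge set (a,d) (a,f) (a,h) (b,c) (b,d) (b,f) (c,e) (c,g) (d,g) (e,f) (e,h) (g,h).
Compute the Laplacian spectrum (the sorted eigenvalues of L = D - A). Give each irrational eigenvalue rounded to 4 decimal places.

Reading degrees in the order [a, b, c, d, e, f, g, h] gives [3, 3, 3, 3, 3, 3, 3, 3]; set D = diag(3, 3, 3, 3, 3, 3, 3, 3) and form L = D - A. L is symmetric positive semidefinite, so every eigenvalue is real and nonnegative.

[0, 2, 2, 2, 4, 4, 4, 6]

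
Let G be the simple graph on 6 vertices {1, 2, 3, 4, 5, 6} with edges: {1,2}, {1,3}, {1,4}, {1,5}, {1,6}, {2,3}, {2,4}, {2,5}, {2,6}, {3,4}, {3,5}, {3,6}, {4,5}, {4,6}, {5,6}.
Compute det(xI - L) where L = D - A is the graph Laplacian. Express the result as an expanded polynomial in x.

x^6 - 30x^5 + 360x^4 - 2160x^3 + 6480x^2 - 7776x

Each diagonal entry of L is the vertex degree and each off-diagonal entry is -1 where an edge is present, 0 otherwise; in the order [1, 2, 3, 4, 5, 6] the diagonal is [5, 5, 5, 5, 5, 5]. L has integer entries, so p(x) = det(xI - L) has integer coefficients. Expanding the determinant yields x^6 - 30x^5 + 360x^4 - 2160x^3 + 6480x^2 - 7776x. The coefficient of x^5 equals -trace(L) = -30, matching the sum of degrees. The largest eigenvalue, 6, is at most the vertex count 6. The eigenvalues sum to 30, which equals trace(L) = 2|E|.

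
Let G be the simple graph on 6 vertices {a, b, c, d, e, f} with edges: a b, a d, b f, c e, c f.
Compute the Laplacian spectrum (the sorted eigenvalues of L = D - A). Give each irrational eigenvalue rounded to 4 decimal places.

[0, 0.2679, 1, 2, 3, 3.7321]

Reading degrees in the order [a, b, c, d, e, f] gives [2, 2, 2, 1, 1, 2]; set D = diag(2, 2, 2, 1, 1, 2) and form L = D - A. The multiplicity of 0 as a Laplacian eigenvalue equals the number of connected components. The single zero eigenvalue shows the graph is connected.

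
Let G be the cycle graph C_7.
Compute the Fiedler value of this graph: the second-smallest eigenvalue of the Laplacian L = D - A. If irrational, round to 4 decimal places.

The graph has 7 vertices and degree multiset [2, 2, 2, 2, 2, 2, 2]; D is the diagonal matrix of degrees and L = D - A. The sorted Laplacian eigenvalues are [0, 0.7530, 0.7530, 2.4450, 2.4450, 3.8019, 3.8019]; the algebraic connectivity is the second entry, 0.7530. The largest eigenvalue, 3.8019, is at most the vertex count 7.

0.7530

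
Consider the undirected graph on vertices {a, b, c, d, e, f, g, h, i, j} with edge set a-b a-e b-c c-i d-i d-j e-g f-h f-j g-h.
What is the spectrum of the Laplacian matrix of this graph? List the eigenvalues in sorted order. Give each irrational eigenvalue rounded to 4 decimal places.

[0, 0.3820, 0.3820, 1.3820, 1.3820, 2.6180, 2.6180, 3.6180, 3.6180, 4]

With the vertex order [a, b, c, d, e, f, g, h, i, j], the degrees are [2, 2, 2, 2, 2, 2, 2, 2, 2, 2], giving D = diag(2, 2, 2, 2, 2, 2, 2, 2, 2, 2) and L = D - A. Diagonalising L (or applying a numerical eigensolver to the 10x10 matrix) gives the spectrum above.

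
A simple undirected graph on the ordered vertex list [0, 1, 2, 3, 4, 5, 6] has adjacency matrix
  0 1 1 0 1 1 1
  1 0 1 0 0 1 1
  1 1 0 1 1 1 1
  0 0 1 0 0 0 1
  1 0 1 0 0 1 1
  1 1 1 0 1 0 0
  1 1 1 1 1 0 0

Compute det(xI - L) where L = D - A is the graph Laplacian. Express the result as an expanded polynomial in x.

x^7 - 30x^6 + 366x^5 - 2314x^4 + 7947x^3 - 13926x^2 + 9576x

Reading degrees in the order [0, 1, 2, 3, 4, 5, 6] gives [5, 4, 6, 2, 4, 4, 5]; set D = diag(5, 4, 6, 2, 4, 4, 5) and form L = D - A. Computing det(xI - L) by cofactor expansion (or equivalently via sum-over-permutations) gives x^7 - 30x^6 + 366x^5 - 2314x^4 + 7947x^3 - 13926x^2 + 9576x. Since p(0) = det(-L) = 0, x divides p(x). The eigenvalues sum to 30, which equals trace(L) = 2|E|.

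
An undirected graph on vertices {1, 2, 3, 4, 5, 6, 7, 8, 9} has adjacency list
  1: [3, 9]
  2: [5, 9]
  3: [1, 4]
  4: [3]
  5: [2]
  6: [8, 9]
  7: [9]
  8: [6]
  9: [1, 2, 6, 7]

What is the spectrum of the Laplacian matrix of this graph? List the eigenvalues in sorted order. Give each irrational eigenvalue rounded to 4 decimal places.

Reading degrees in the order [1, 2, 3, 4, 5, 6, 7, 8, 9] gives [2, 2, 2, 1, 1, 2, 1, 1, 4]; set D = diag(2, 2, 2, 1, 1, 2, 1, 1, 4) and form L = D - A. The multiplicity of 0 as a Laplacian eigenvalue equals the number of connected components. The single zero eigenvalue shows the graph is connected. The largest eigenvalue, 5.2439, is at most the vertex count 9.

[0, 0.2398, 0.3820, 0.7199, 1.4240, 2.2032, 2.6180, 3.1692, 5.2439]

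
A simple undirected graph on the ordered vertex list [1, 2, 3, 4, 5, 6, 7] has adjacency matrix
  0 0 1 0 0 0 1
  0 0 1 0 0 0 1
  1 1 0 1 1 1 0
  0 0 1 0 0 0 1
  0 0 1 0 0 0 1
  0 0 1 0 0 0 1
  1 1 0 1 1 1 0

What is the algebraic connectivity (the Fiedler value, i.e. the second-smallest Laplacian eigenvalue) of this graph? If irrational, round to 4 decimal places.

2

Reading degrees in the order [1, 2, 3, 4, 5, 6, 7] gives [2, 2, 5, 2, 2, 2, 5]; set D = diag(2, 2, 5, 2, 2, 2, 5) and form L = D - A. The sorted Laplacian eigenvalues are [0, 2, 2, 2, 2, 5, 7]; the algebraic connectivity is the second entry, 2. There is one zero in the spectrum, matching the 1 component.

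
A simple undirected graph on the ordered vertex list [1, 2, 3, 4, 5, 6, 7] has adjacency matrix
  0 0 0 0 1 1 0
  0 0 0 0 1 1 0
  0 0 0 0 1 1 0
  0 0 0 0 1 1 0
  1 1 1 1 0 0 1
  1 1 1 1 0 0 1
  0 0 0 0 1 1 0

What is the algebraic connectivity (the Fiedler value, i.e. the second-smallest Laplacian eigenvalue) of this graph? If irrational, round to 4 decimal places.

2

Reading degrees in the order [1, 2, 3, 4, 5, 6, 7] gives [2, 2, 2, 2, 5, 5, 2]; set D = diag(2, 2, 2, 2, 5, 5, 2) and form L = D - A. Computing the eigenvalues of L and sorting gives [0, 2, 2, 2, 2, 5, 7]. The Fiedler value lambda_2 = 2 is strictly positive, so the graph is connected. The largest eigenvalue, 7, is at most the vertex count 7.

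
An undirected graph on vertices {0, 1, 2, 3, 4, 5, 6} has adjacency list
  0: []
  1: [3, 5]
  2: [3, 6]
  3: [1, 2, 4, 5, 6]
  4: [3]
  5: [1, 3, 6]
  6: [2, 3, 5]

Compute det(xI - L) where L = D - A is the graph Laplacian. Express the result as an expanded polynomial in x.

Reading degrees in the order [0, 1, 2, 3, 4, 5, 6] gives [0, 2, 2, 5, 1, 3, 3]; set D = diag(0, 2, 2, 5, 1, 3, 3) and form L = D - A. L has integer entries, so p(x) = det(xI - L) has integer coefficients. Expanding the determinant yields x^7 - 16x^6 + 94x^5 - 250x^4 + 297x^3 - 126x^2. The constant term is 0 because L is singular (the all-ones vector lies in its kernel). The eigenvalues sum to 16, which equals trace(L) = 2|E|.

x^7 - 16x^6 + 94x^5 - 250x^4 + 297x^3 - 126x^2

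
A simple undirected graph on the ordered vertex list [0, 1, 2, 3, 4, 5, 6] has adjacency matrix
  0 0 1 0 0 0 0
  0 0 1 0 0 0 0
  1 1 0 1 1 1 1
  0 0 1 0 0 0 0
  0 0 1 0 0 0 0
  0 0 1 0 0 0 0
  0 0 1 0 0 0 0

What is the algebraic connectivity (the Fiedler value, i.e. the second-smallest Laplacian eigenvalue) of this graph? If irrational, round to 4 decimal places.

1

Each diagonal entry of L is the vertex degree and each off-diagonal entry is -1 where an edge is present, 0 otherwise; in the order [0, 1, 2, 3, 4, 5, 6] the diagonal is [1, 1, 6, 1, 1, 1, 1]. The smallest Laplacian eigenvalue is always 0. The next one, lambda_2 = 1, measures how hard the graph is to disconnect: larger values mean better connectivity.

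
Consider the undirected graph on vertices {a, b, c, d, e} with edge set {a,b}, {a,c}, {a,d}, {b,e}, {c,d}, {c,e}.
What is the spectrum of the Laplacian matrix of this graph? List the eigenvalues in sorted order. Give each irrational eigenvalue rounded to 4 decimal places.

[0, 1.3820, 2.3820, 3.6180, 4.6180]

Each diagonal entry of L is the vertex degree and each off-diagonal entry is -1 where an edge is present, 0 otherwise; in the order [a, b, c, d, e] the diagonal is [3, 2, 3, 2, 2]. Since every row of L sums to 0, the all-ones vector is in the kernel and 0 is an eigenvalue. The single zero eigenvalue shows the graph is connected. The eigenvalues sum to 12, which equals trace(L) = 2|E|.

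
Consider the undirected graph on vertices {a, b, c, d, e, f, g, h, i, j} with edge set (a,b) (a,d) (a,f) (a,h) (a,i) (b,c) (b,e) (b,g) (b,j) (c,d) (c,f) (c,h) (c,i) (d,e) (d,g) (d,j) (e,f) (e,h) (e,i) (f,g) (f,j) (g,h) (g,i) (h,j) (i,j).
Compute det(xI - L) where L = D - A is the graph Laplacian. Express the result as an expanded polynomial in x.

Reading degrees in the order [a, b, c, d, e, f, g, h, i, j] gives [5, 5, 5, 5, 5, 5, 5, 5, 5, 5]; set D = diag(5, 5, 5, 5, 5, 5, 5, 5, 5, 5) and form L = D - A. The eigenvalues of L are [0, 5, 5, 5, 5, 5, 5, 5, 5, 10]; the characteristic polynomial is the product of (x - lambda_i), which multiplies out to x^10 - 50x^9 + 1100x^8 - 14000x^7 + 113750x^6 - 612500x^5 + 2187500x^4 - 5000000x^3 + 6640625x^2 - 3906250x. The constant term is 0 because L is singular (the all-ones vector lies in its kernel). The eigenvalues sum to 50, which equals trace(L) = 2|E|. By the matrix-tree theorem the graph has (1/10) * product of the nonzero eigenvalues = 390625 spanning trees.

x^10 - 50x^9 + 1100x^8 - 14000x^7 + 113750x^6 - 612500x^5 + 2187500x^4 - 5000000x^3 + 6640625x^2 - 3906250x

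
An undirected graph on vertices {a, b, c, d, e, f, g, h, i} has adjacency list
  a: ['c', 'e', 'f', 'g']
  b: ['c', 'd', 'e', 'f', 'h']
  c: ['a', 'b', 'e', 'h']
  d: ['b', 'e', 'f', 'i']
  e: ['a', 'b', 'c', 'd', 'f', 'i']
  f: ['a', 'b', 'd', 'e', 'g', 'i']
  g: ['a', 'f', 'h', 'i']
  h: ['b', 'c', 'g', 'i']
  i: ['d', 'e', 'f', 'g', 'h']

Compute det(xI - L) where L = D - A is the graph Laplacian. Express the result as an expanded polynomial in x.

x^9 - 42x^8 + 760x^7 - 7732x^6 + 48331x^5 - 189922x^4 + 457908x^3 - 619128x^2 + 359424x

Each diagonal entry of L is the vertex degree and each off-diagonal entry is -1 where an edge is present, 0 otherwise; in the order [a, b, c, d, e, f, g, h, i] the diagonal is [4, 5, 4, 4, 6, 6, 4, 4, 5]. L has integer entries, so p(x) = det(xI - L) has integer coefficients. Expanding the determinant yields x^9 - 42x^8 + 760x^7 - 7732x^6 + 48331x^5 - 189922x^4 + 457908x^3 - 619128x^2 + 359424x. The constant term is 0 because L is singular (the all-ones vector lies in its kernel). The eigenvalues sum to 42, which equals trace(L) = 2|E|.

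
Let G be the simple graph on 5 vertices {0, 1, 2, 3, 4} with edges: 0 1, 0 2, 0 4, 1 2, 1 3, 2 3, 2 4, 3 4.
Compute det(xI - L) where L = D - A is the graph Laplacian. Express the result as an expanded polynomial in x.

x^5 - 16x^4 + 94x^3 - 240x^2 + 225x

Each diagonal entry of L is the vertex degree and each off-diagonal entry is -1 where an edge is present, 0 otherwise; in the order [0, 1, 2, 3, 4] the diagonal is [3, 3, 4, 3, 3]. L has integer entries, so p(x) = det(xI - L) has integer coefficients. Expanding the determinant yields x^5 - 16x^4 + 94x^3 - 240x^2 + 225x. The constant term is 0 because L is singular (the all-ones vector lies in its kernel). There is one zero in the spectrum, matching the 1 component.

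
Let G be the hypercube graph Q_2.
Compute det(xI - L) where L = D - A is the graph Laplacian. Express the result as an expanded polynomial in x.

The graph has 4 vertices and degree multiset [2, 2, 2, 2]; D is the diagonal matrix of degrees and L = D - A. The eigenvalues of L are [0, 2, 2, 4]; the characteristic polynomial is the product of (x - lambda_i), which multiplies out to x^4 - 8x^3 + 20x^2 - 16x. The coefficient of x^3 equals -trace(L) = -8, matching the sum of degrees. By the matrix-tree theorem the graph has (1/4) * product of the nonzero eigenvalues = 4 spanning trees.

x^4 - 8x^3 + 20x^2 - 16x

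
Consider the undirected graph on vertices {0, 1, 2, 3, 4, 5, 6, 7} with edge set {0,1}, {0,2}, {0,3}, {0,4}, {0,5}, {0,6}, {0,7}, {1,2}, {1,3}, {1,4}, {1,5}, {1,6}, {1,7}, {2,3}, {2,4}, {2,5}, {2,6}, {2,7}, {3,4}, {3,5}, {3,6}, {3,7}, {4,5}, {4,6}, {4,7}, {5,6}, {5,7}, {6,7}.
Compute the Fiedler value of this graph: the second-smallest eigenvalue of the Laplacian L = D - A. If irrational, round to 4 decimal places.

8

Reading degrees in the order [0, 1, 2, 3, 4, 5, 6, 7] gives [7, 7, 7, 7, 7, 7, 7, 7]; set D = diag(7, 7, 7, 7, 7, 7, 7, 7) and form L = D - A. The smallest Laplacian eigenvalue is always 0. The next one, lambda_2 = 8, measures how hard the graph is to disconnect: larger values mean better connectivity. The largest eigenvalue, 8, is at most the vertex count 8.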